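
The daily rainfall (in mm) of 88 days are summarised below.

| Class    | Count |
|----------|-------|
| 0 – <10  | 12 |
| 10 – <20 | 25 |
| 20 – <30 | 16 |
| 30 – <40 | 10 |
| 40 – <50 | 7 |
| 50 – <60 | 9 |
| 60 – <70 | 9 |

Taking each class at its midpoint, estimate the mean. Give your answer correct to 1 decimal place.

Midpoints: 5, 15, 25, 35, 45, 55, 65
Σfm = 12×5 + 25×15 + 16×25 + 10×35 + 7×45 + 9×55 + 9×65 = 2580
n = Σf = 88
Mean = 2580 / 88 = 29.3182

29.3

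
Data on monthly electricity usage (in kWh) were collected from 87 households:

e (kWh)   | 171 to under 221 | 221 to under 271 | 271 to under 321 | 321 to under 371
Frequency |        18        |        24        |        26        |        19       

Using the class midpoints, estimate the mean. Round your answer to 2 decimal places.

272.44

Midpoints: 196, 246, 296, 346
Σfm = 18×196 + 24×246 + 26×296 + 19×346 = 23702
n = Σf = 87
Mean = 23702 / 87 = 272.4368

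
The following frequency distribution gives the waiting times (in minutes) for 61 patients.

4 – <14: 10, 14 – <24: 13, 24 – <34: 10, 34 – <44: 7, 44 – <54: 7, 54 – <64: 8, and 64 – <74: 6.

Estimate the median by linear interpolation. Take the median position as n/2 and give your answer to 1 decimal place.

Cumulative frequencies: 10, 23, 33, 40, 47, 55, 61
n = 61; position = n/2 = 30.5.
This falls in the class 24 – <34: L = 24, F = 23, f = 10, h = 10.
Median ≈ 24 + ((30.5 − 23) / 10) × 10 = 31.5000

31.5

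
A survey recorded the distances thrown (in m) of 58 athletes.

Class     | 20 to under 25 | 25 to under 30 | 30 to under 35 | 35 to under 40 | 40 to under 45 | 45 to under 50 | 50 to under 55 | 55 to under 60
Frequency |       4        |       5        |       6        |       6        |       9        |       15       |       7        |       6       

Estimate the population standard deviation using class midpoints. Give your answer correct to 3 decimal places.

Midpoints: 22.5, 27.5, 32.5, 37.5, 42.5, 47.5, 52.5, 57.5
n = 58, Σfm = 2455, mean = 42.3276
Σfm² = 109812.5
Σf(m − x̄)² = Σfm² − (Σfm)²/n = 109812.5 − 2455²/58 = 5898.2759
Population variance = 5898.2759 / 58 = 101.6944
Standard deviation = √101.6944 = 10.0844

10.084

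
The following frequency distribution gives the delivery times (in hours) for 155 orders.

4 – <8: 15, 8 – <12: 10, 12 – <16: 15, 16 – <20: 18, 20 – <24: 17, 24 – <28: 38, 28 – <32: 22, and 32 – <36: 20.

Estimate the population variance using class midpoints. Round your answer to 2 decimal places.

Midpoints: 6, 10, 14, 18, 22, 26, 30, 34
n = 155, Σfm = 3426, mean = 22.1032
Σfm² = 87148
Σf(m − x̄)² = Σfm² − (Σfm)²/n = 87148 − 3426²/155 = 11422.3484
Population variance = 11422.3484 / 155 = 73.6926

73.69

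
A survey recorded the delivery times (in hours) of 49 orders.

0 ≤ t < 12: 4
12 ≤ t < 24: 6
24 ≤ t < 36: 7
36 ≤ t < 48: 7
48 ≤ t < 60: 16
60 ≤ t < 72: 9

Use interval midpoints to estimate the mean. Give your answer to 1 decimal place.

Midpoints: 6, 18, 30, 42, 54, 66
Σfm = 4×6 + 6×18 + 7×30 + 7×42 + 16×54 + 9×66 = 2094
n = Σf = 49
Mean = 2094 / 49 = 42.7347

42.7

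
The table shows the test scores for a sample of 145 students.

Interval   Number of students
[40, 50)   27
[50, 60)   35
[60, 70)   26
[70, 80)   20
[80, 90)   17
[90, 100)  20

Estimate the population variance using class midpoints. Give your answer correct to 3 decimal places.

Midpoints: 45, 55, 65, 75, 85, 95
n = 145, Σfm = 9675, mean = 66.7241
Σfm² = 686225
Σf(m − x̄)² = Σfm² − (Σfm)²/n = 686225 − 9675²/145 = 40668.9655
Population variance = 40668.9655 / 145 = 280.4756

280.476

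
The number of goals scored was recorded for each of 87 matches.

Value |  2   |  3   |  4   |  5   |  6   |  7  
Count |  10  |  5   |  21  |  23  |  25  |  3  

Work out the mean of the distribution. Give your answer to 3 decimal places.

Values: 2, 3, 4, 5, 6, 7
Σfx = 10×2 + 5×3 + 21×4 + 23×5 + 25×6 + 3×7 = 405
n = Σf = 87
Mean = 405 / 87 = 4.6552

4.655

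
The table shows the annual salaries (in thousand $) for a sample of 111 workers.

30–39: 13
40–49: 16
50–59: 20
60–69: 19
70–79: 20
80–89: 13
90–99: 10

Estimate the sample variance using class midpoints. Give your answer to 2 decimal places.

Midpoints: 34.5, 44.5, 54.5, 64.5, 74.5, 84.5, 94.5
n = 111, Σfm = 7009.5, mean = 63.1486
Σfm² = 478737.75
Σf(m − x̄)² = Σfm² − (Σfm)²/n = 478737.75 − 7009.5²/111 = 36097.2973
Sample variance = 36097.2973 / 110 = 328.1572

328.16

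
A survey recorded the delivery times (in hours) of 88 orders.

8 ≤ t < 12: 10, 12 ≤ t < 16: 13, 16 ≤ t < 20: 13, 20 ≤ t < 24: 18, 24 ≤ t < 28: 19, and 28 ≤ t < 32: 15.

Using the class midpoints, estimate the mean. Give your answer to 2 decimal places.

Midpoints: 10, 14, 18, 22, 26, 30
Σfm = 10×10 + 13×14 + 13×18 + 18×22 + 19×26 + 15×30 = 1856
n = Σf = 88
Mean = 1856 / 88 = 21.0909

21.09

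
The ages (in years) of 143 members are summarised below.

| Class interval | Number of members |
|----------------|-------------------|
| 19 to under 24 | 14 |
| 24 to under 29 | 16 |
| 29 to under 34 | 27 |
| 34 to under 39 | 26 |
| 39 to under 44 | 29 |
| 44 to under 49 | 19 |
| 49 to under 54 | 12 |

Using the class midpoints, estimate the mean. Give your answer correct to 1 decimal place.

Midpoints: 21.5, 26.5, 31.5, 36.5, 41.5, 46.5, 51.5
Σfm = 14×21.5 + 16×26.5 + 27×31.5 + 26×36.5 + 29×41.5 + 19×46.5 + 12×51.5 = 5229.5
n = Σf = 143
Mean = 5229.5 / 143 = 36.5699

36.6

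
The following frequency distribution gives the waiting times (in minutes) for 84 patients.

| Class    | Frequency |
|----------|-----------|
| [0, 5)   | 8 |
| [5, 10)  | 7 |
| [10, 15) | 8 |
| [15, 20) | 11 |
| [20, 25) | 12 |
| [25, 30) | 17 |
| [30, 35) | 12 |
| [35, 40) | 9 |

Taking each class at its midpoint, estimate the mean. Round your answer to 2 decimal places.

21.79

Midpoints: 2.5, 7.5, 12.5, 17.5, 22.5, 27.5, 32.5, 37.5
Σfm = 8×2.5 + 7×7.5 + 8×12.5 + 11×17.5 + 12×22.5 + 17×27.5 + 12×32.5 + 9×37.5 = 1830
n = Σf = 84
Mean = 1830 / 84 = 21.7857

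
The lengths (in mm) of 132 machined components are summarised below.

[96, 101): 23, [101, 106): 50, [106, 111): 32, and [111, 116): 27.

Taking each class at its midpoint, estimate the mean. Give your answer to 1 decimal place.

105.9

Midpoints: 98.5, 103.5, 108.5, 113.5
Σfm = 23×98.5 + 50×103.5 + 32×108.5 + 27×113.5 = 13977
n = Σf = 132
Mean = 13977 / 132 = 105.8864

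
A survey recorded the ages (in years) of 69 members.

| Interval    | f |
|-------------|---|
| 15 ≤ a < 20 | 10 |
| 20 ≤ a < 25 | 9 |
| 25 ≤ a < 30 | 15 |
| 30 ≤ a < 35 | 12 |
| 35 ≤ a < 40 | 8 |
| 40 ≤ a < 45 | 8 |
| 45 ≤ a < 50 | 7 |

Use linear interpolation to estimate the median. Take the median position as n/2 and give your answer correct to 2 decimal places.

Cumulative frequencies: 10, 19, 34, 46, 54, 62, 69
n = 69; position = n/2 = 34.5.
This falls in the class 30 ≤ a < 35: L = 30, F = 34, f = 12, h = 5.
Median ≈ 30 + ((34.5 − 34) / 12) × 5 = 30.2083

30.21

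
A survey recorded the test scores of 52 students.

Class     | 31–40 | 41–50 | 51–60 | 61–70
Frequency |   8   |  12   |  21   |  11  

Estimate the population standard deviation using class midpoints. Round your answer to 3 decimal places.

9.751

Midpoints: 35.5, 45.5, 55.5, 65.5
n = 52, Σfm = 2716, mean = 52.2308
Σfm² = 146803
Σf(m − x̄)² = Σfm² − (Σfm)²/n = 146803 − 2716²/52 = 4944.2308
Population variance = 4944.2308 / 52 = 95.0814
Standard deviation = √95.0814 = 9.7510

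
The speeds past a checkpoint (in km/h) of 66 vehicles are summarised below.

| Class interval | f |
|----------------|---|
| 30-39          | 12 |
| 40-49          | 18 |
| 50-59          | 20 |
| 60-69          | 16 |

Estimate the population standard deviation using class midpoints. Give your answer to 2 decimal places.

Midpoints: 34.5, 44.5, 54.5, 64.5
n = 66, Σfm = 3337, mean = 50.5606
Σfm² = 175896.5
Σf(m − x̄)² = Σfm² − (Σfm)²/n = 175896.5 − 3337²/66 = 7175.7576
Population variance = 7175.7576 / 66 = 108.7236
Standard deviation = √108.7236 = 10.4271

10.43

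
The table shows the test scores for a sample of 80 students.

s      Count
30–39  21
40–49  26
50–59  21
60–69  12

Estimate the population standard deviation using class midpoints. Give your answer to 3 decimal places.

10.173

Midpoints: 34.5, 44.5, 54.5, 64.5
n = 80, Σfm = 3800, mean = 47.5000
Σfm² = 188780
Σf(m − x̄)² = Σfm² − (Σfm)²/n = 188780 − 3800²/80 = 8280.0000
Population variance = 8280.0000 / 80 = 103.5000
Standard deviation = √103.5000 = 10.1735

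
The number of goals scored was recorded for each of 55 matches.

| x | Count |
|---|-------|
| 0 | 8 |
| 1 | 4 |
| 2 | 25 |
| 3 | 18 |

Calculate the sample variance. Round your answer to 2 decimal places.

1.00

Values: 0, 1, 2, 3
n = 55, Σfx = 108, mean = 1.9636
Σfx² = 266
Σf(x − x̄)² = Σfx² − (Σfx)²/n = 266 − 108²/55 = 53.9273
Sample variance = 53.9273 / 54 = 0.9987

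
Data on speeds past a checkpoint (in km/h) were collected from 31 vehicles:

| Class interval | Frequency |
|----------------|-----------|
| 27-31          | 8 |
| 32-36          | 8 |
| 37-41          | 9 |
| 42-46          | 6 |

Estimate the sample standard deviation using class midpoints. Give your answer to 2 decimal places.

5.44

Midpoints: 29, 34, 39, 44
n = 31, Σfm = 1119, mean = 36.0968
Σfm² = 41281
Σf(m − x̄)² = Σfm² − (Σfm)²/n = 41281 − 1119²/31 = 888.7097
Sample variance = 888.7097 / 30 = 29.6237
Standard deviation = √29.6237 = 5.4428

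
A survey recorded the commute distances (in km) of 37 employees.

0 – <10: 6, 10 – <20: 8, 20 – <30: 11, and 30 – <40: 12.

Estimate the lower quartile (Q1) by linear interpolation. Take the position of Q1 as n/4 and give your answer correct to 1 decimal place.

Cumulative frequencies: 6, 14, 25, 37
n = 37; position = n/4 = 9.25.
This falls in the class 10 – <20: L = 10, F = 6, f = 8, h = 10.
Lower quartile ≈ 10 + ((9.25 − 6) / 8) × 10 = 14.0625

14.1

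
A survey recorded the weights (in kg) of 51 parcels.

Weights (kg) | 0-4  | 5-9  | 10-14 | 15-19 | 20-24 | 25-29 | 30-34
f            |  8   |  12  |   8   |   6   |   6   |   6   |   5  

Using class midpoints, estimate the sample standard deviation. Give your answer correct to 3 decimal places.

Midpoints: 2, 7, 12, 17, 22, 27, 32
n = 51, Σfm = 752, mean = 14.7451
Σfm² = 15904
Σf(m − x̄)² = Σfm² − (Σfm)²/n = 15904 − 752²/51 = 4815.6863
Sample variance = 4815.6863 / 50 = 96.3137
Standard deviation = √96.3137 = 9.8140

9.814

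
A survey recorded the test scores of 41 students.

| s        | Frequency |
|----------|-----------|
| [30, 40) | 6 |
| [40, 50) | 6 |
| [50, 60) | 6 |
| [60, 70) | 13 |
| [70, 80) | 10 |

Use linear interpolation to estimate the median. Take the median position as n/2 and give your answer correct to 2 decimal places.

61.92

Cumulative frequencies: 6, 12, 18, 31, 41
n = 41; position = n/2 = 20.5.
This falls in the class [60, 70): L = 60, F = 18, f = 13, h = 10.
Median ≈ 60 + ((20.5 − 18) / 13) × 10 = 61.9231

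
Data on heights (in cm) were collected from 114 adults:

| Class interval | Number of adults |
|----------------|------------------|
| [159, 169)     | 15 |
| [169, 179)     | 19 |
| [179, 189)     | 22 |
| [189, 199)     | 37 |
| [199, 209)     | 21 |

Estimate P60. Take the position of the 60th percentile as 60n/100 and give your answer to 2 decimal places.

192.35

Cumulative frequencies: 15, 34, 56, 93, 114
n = 114; position = 60n/100 = 68.4.
This falls in the class [189, 199): L = 189, F = 56, f = 37, h = 10.
60th percentile ≈ 189 + ((68.4 − 56) / 37) × 10 = 192.3514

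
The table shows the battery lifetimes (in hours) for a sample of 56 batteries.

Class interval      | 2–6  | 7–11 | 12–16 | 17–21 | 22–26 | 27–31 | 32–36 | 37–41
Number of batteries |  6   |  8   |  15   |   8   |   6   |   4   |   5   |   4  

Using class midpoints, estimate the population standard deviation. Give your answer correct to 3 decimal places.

Midpoints: 4, 9, 14, 19, 24, 29, 34, 39
n = 56, Σfm = 1044, mean = 18.6429
Σfm² = 25256
Σf(m − x̄)² = Σfm² − (Σfm)²/n = 25256 − 1044²/56 = 5792.8571
Population variance = 5792.8571 / 56 = 103.4439
Standard deviation = √103.4439 = 10.1707

10.171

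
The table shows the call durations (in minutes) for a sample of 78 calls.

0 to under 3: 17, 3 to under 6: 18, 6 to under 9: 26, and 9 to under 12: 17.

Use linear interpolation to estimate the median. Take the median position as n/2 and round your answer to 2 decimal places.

6.46

Cumulative frequencies: 17, 35, 61, 78
n = 78; position = n/2 = 39.
This falls in the class 6 to under 9: L = 6, F = 35, f = 26, h = 3.
Median ≈ 6 + ((39 − 35) / 26) × 3 = 6.4615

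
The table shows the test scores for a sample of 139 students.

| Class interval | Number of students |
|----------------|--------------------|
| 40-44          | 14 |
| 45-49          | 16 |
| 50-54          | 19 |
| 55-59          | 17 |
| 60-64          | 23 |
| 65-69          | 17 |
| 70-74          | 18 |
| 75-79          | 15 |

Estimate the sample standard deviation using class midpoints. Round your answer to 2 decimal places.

10.92

Midpoints: 42, 47, 52, 57, 62, 67, 72, 77
n = 139, Σfm = 8313, mean = 59.8058
Σfm² = 513621
Σf(m − x̄)² = Σfm² − (Σfm)²/n = 513621 − 8313²/139 = 16455.7554
Sample variance = 16455.7554 / 138 = 119.2446
Standard deviation = √119.2446 = 10.9199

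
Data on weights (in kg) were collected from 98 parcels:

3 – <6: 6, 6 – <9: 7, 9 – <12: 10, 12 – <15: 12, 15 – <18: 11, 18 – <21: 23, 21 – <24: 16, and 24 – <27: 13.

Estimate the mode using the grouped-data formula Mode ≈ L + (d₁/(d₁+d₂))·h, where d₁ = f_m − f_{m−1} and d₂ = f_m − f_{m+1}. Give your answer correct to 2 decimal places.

Modal class: 18 – <21 (highest frequency 23).
d₁ = 23 − 11 = 12, d₂ = 23 − 16 = 7
Mode ≈ 18 + (12/(12+7)) × 3 = 18 + 1.8947 = 19.8947

19.89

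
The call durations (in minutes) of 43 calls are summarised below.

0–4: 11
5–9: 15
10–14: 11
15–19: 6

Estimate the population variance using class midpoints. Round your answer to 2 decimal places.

Midpoints: 2, 7, 12, 17
n = 43, Σfm = 361, mean = 8.3953
Σfm² = 4097
Σf(m − x̄)² = Σfm² − (Σfm)²/n = 4097 − 361²/43 = 1066.2791
Population variance = 1066.2791 / 43 = 24.7972

24.80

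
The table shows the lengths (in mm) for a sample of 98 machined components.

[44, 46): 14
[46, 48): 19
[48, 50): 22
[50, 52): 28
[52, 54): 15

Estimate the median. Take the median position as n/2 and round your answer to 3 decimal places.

Cumulative frequencies: 14, 33, 55, 83, 98
n = 98; position = n/2 = 49.
This falls in the class [48, 50): L = 48, F = 33, f = 22, h = 2.
Median ≈ 48 + ((49 − 33) / 22) × 2 = 49.4545

49.455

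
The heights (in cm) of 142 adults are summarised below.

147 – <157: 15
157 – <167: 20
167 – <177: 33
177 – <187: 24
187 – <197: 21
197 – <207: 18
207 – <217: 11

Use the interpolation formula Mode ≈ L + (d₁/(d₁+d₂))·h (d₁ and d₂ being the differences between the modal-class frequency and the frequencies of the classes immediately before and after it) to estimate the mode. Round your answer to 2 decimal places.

172.91

Modal class: 167 – <177 (highest frequency 33).
d₁ = 33 − 20 = 13, d₂ = 33 − 24 = 9
Mode ≈ 167 + (13/(13+9)) × 10 = 167 + 5.9091 = 172.9091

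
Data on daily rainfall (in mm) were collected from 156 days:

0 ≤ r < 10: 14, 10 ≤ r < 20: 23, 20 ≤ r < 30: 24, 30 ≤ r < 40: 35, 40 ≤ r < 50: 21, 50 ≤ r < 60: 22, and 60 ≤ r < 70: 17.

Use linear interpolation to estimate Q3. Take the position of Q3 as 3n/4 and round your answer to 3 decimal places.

50.000

Cumulative frequencies: 14, 37, 61, 96, 117, 139, 156
n = 156; position = 3n/4 = 117.
This falls in the class 40 ≤ r < 50: L = 40, F = 96, f = 21, h = 10.
Upper quartile ≈ 40 + ((117 − 96) / 21) × 10 = 50.0000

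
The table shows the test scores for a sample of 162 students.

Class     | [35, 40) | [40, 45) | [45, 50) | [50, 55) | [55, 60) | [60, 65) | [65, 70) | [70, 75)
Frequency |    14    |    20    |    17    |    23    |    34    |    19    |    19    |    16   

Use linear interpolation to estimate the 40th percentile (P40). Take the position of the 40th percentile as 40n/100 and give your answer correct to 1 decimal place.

Cumulative frequencies: 14, 34, 51, 74, 108, 127, 146, 162
n = 162; position = 40n/100 = 64.8.
This falls in the class [50, 55): L = 50, F = 51, f = 23, h = 5.
40th percentile ≈ 50 + ((64.8 − 51) / 23) × 5 = 53.0000

53.0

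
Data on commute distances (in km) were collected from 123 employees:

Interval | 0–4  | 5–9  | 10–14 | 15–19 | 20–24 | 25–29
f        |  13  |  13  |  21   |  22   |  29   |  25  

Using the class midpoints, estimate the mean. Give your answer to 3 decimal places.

16.715

Midpoints: 2, 7, 12, 17, 22, 27
Σfm = 13×2 + 13×7 + 21×12 + 22×17 + 29×22 + 25×27 = 2056
n = Σf = 123
Mean = 2056 / 123 = 16.7154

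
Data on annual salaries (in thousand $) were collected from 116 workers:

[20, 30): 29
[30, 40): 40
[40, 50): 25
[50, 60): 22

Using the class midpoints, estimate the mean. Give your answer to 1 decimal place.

Midpoints: 25, 35, 45, 55
Σfm = 29×25 + 40×35 + 25×45 + 22×55 = 4460
n = Σf = 116
Mean = 4460 / 116 = 38.4483

38.4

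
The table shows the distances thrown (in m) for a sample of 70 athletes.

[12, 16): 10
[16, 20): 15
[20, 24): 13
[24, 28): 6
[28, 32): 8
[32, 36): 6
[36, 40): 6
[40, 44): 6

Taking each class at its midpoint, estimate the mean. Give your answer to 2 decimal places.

25.37

Midpoints: 14, 18, 22, 26, 30, 34, 38, 42
Σfm = 10×14 + 15×18 + 13×22 + 6×26 + 8×30 + 6×34 + 6×38 + 6×42 = 1776
n = Σf = 70
Mean = 1776 / 70 = 25.3714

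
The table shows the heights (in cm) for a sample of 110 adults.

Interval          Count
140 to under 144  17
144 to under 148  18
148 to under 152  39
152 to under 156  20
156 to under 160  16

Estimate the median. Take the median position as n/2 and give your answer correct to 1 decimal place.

Cumulative frequencies: 17, 35, 74, 94, 110
n = 110; position = n/2 = 55.
This falls in the class 148 to under 152: L = 148, F = 35, f = 39, h = 4.
Median ≈ 148 + ((55 − 35) / 39) × 4 = 150.0513

150.1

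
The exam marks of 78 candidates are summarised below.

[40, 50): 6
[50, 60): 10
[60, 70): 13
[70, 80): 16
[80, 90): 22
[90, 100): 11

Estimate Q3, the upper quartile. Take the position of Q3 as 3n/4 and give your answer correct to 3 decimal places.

Cumulative frequencies: 6, 16, 29, 45, 67, 78
n = 78; position = 3n/4 = 58.5.
This falls in the class [80, 90): L = 80, F = 45, f = 22, h = 10.
Upper quartile ≈ 80 + ((58.5 − 45) / 22) × 10 = 86.1364

86.136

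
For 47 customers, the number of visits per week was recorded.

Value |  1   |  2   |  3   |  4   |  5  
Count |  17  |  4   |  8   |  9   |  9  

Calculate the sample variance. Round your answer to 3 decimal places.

2.488

Values: 1, 2, 3, 4, 5
n = 47, Σfx = 130, mean = 2.7660
Σfx² = 474
Σf(x − x̄)² = Σfx² − (Σfx)²/n = 474 − 130²/47 = 114.4255
Sample variance = 114.4255 / 46 = 2.4875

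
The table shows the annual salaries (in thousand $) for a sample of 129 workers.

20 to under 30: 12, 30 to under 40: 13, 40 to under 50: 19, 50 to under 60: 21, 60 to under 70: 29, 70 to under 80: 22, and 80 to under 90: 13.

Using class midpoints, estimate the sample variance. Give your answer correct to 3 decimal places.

316.836

Midpoints: 25, 35, 45, 55, 65, 75, 85
n = 129, Σfm = 7405, mean = 57.4031
Σfm² = 465625
Σf(m − x̄)² = Σfm² − (Σfm)²/n = 465625 − 7405²/129 = 40555.0388
Sample variance = 40555.0388 / 128 = 316.8362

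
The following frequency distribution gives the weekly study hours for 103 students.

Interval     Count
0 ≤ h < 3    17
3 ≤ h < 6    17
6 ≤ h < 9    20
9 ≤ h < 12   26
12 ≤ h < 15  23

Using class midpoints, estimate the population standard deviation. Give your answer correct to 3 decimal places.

4.167

Midpoints: 1.5, 4.5, 7.5, 10.5, 13.5
n = 103, Σfm = 835.5, mean = 8.1117
Σfm² = 8565.75
Σf(m − x̄)² = Σfm² − (Σfm)²/n = 8565.75 − 835.5²/103 = 1788.4660
Population variance = 1788.4660 / 103 = 17.3637
Standard deviation = √17.3637 = 4.1670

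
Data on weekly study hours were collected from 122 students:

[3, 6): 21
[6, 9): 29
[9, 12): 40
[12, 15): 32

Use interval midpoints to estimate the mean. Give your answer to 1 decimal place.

Midpoints: 4.5, 7.5, 10.5, 13.5
Σfm = 21×4.5 + 29×7.5 + 40×10.5 + 32×13.5 = 1164
n = Σf = 122
Mean = 1164 / 122 = 9.5410

9.5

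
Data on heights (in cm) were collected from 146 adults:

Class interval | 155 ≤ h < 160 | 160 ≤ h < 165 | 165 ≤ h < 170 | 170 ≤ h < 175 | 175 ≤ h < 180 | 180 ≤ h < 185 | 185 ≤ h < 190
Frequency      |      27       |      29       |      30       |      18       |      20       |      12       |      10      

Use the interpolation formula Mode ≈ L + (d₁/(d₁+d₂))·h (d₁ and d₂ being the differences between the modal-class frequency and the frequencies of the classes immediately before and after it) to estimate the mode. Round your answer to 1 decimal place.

165.4

Modal class: 165 ≤ h < 170 (highest frequency 30).
d₁ = 30 − 29 = 1, d₂ = 30 − 18 = 12
Mode ≈ 165 + (1/(1+12)) × 5 = 165 + 0.3846 = 165.3846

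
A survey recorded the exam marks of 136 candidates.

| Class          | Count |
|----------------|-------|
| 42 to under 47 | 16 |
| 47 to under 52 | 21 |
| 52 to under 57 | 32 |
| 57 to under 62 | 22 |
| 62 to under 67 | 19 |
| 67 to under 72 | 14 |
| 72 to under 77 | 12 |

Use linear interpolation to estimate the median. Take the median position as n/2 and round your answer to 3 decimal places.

Cumulative frequencies: 16, 37, 69, 91, 110, 124, 136
n = 136; position = n/2 = 68.
This falls in the class 52 to under 57: L = 52, F = 37, f = 32, h = 5.
Median ≈ 52 + ((68 − 37) / 32) × 5 = 56.8438

56.844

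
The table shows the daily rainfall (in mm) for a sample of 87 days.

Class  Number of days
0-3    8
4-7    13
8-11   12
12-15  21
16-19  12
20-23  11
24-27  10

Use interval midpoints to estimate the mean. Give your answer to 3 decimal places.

13.592

Midpoints: 1.5, 5.5, 9.5, 13.5, 17.5, 21.5, 25.5
Σfm = 8×1.5 + 13×5.5 + 12×9.5 + 21×13.5 + 12×17.5 + 11×21.5 + 10×25.5 = 1182.5
n = Σf = 87
Mean = 1182.5 / 87 = 13.5920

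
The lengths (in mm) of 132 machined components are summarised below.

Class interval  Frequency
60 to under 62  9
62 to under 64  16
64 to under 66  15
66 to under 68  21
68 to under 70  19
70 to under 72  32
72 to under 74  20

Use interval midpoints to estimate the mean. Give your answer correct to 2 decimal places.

68.05

Midpoints: 61, 63, 65, 67, 69, 71, 73
Σfm = 9×61 + 16×63 + 15×65 + 21×67 + 19×69 + 32×71 + 20×73 = 8982
n = Σf = 132
Mean = 8982 / 132 = 68.0455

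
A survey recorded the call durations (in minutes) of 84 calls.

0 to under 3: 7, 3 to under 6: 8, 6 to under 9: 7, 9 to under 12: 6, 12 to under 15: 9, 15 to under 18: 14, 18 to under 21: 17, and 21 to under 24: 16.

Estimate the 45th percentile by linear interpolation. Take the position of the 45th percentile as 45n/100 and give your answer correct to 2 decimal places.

15.17

Cumulative frequencies: 7, 15, 22, 28, 37, 51, 68, 84
n = 84; position = 45n/100 = 37.8.
This falls in the class 15 to under 18: L = 15, F = 37, f = 14, h = 3.
45th percentile ≈ 15 + ((37.8 − 37) / 14) × 3 = 15.1714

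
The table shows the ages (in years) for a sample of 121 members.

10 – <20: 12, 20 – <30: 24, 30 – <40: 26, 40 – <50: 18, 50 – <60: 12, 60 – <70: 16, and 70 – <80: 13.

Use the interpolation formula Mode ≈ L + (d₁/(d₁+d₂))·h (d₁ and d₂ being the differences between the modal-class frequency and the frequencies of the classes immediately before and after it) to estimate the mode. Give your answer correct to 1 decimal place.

32.0

Modal class: 30 – <40 (highest frequency 26).
d₁ = 26 − 24 = 2, d₂ = 26 − 18 = 8
Mode ≈ 30 + (2/(2+8)) × 10 = 30 + 2.0000 = 32.0000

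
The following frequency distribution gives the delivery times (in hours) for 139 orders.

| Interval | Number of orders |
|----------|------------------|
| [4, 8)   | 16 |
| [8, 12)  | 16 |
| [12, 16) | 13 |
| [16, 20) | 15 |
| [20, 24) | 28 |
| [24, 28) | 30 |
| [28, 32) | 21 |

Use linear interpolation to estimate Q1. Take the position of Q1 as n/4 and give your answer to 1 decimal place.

12.8

Cumulative frequencies: 16, 32, 45, 60, 88, 118, 139
n = 139; position = n/4 = 34.75.
This falls in the class [12, 16): L = 12, F = 32, f = 13, h = 4.
Lower quartile ≈ 12 + ((34.75 − 32) / 13) × 4 = 12.8462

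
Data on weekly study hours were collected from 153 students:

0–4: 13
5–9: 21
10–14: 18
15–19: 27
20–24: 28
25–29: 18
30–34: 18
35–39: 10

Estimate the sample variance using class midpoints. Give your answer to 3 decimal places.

101.686

Midpoints: 2, 7, 12, 17, 22, 27, 32, 37
n = 153, Σfm = 2896, mean = 18.9281
Σfm² = 70272
Σf(m − x̄)² = Σfm² − (Σfm)²/n = 70272 − 2896²/153 = 15456.2092
Sample variance = 15456.2092 / 152 = 101.6856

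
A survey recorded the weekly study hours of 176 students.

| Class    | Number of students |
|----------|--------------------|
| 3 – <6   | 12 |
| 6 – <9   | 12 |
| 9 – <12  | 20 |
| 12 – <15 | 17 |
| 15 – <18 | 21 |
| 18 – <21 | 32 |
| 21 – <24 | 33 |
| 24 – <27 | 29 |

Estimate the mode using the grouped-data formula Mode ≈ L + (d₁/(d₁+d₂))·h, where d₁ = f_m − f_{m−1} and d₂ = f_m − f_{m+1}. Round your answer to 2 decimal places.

Modal class: 21 – <24 (highest frequency 33).
d₁ = 33 − 32 = 1, d₂ = 33 − 29 = 4
Mode ≈ 21 + (1/(1+4)) × 3 = 21 + 0.6000 = 21.6000

21.60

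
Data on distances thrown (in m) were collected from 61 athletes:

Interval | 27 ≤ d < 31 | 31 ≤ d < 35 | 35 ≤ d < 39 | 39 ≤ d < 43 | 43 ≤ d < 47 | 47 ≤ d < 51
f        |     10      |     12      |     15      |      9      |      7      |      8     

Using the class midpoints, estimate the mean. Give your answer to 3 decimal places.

Midpoints: 29, 33, 37, 41, 45, 49
Σfm = 10×29 + 12×33 + 15×37 + 9×41 + 7×45 + 8×49 = 2317
n = Σf = 61
Mean = 2317 / 61 = 37.9836

37.984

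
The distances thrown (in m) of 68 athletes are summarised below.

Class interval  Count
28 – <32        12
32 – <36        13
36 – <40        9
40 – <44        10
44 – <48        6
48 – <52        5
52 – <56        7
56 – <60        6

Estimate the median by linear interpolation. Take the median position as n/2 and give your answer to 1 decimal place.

Cumulative frequencies: 12, 25, 34, 44, 50, 55, 62, 68
n = 68; position = n/2 = 34.
This falls in the class 36 – <40: L = 36, F = 25, f = 9, h = 4.
Median ≈ 36 + ((34 − 25) / 9) × 4 = 40.0000

40.0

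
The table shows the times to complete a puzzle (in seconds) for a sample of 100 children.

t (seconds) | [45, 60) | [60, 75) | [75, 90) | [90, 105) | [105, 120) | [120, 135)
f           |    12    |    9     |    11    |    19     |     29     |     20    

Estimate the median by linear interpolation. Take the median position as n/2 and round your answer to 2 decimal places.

Cumulative frequencies: 12, 21, 32, 51, 80, 100
n = 100; position = n/2 = 50.
This falls in the class [90, 105): L = 90, F = 32, f = 19, h = 15.
Median ≈ 90 + ((50 − 32) / 19) × 15 = 104.2105

104.21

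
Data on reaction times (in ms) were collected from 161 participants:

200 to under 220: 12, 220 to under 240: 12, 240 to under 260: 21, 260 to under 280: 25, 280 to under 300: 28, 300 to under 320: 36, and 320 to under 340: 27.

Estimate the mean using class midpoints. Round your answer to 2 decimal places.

Midpoints: 210, 230, 250, 270, 290, 310, 330
Σfm = 12×210 + 12×230 + 21×250 + 25×270 + 28×290 + 36×310 + 27×330 = 45470
n = Σf = 161
Mean = 45470 / 161 = 282.4224

282.42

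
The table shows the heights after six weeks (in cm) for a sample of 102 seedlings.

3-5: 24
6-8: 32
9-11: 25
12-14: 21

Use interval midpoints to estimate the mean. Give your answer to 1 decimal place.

8.3

Midpoints: 4, 7, 10, 13
Σfm = 24×4 + 32×7 + 25×10 + 21×13 = 843
n = Σf = 102
Mean = 843 / 102 = 8.2647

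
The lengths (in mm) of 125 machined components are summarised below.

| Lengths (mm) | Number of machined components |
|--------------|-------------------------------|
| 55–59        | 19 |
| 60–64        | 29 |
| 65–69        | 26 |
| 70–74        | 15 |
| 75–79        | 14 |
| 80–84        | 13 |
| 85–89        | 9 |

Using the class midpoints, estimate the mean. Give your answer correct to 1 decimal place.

69.0

Midpoints: 57, 62, 67, 72, 77, 82, 87
Σfm = 19×57 + 29×62 + 26×67 + 15×72 + 14×77 + 13×82 + 9×87 = 8630
n = Σf = 125
Mean = 8630 / 125 = 69.0400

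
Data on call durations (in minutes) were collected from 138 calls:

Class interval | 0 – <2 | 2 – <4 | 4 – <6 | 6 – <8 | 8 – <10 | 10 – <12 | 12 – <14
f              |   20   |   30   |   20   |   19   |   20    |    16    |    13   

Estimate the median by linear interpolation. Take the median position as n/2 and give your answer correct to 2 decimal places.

Cumulative frequencies: 20, 50, 70, 89, 109, 125, 138
n = 138; position = n/2 = 69.
This falls in the class 4 – <6: L = 4, F = 50, f = 20, h = 2.
Median ≈ 4 + ((69 − 50) / 20) × 2 = 5.9000

5.90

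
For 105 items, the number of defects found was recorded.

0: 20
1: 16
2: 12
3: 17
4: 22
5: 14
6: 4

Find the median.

Cumulative frequencies: 20, 36, 48, 65, 87, 101, 105
n = 105, so the median is the value in position (n+1)/2 = 53.
Position 53 falls at value 3.

3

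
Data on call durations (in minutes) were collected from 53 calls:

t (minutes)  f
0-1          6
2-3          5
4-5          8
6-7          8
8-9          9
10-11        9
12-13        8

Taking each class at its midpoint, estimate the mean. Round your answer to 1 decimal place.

Midpoints: 0.5, 2.5, 4.5, 6.5, 8.5, 10.5, 12.5
Σfm = 6×0.5 + 5×2.5 + 8×4.5 + 8×6.5 + 9×8.5 + 9×10.5 + 8×12.5 = 374.5
n = Σf = 53
Mean = 374.5 / 53 = 7.0660

7.1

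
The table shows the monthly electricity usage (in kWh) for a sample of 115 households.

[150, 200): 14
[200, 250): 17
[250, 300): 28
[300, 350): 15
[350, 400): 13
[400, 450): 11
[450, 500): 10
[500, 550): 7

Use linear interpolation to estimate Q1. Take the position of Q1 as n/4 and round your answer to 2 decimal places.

243.38

Cumulative frequencies: 14, 31, 59, 74, 87, 98, 108, 115
n = 115; position = n/4 = 28.75.
This falls in the class [200, 250): L = 200, F = 14, f = 17, h = 50.
Lower quartile ≈ 200 + ((28.75 − 14) / 17) × 50 = 243.3824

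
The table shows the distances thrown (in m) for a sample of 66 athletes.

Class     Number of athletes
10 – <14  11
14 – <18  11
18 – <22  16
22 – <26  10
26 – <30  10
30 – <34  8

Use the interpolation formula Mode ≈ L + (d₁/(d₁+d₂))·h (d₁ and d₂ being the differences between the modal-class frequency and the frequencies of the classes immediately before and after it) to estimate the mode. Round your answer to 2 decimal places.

19.82

Modal class: 18 – <22 (highest frequency 16).
d₁ = 16 − 11 = 5, d₂ = 16 − 10 = 6
Mode ≈ 18 + (5/(5+6)) × 4 = 18 + 1.8182 = 19.8182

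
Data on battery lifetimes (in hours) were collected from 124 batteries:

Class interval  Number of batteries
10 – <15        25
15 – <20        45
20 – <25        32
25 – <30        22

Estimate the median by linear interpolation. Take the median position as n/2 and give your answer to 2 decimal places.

19.11

Cumulative frequencies: 25, 70, 102, 124
n = 124; position = n/2 = 62.
This falls in the class 15 – <20: L = 15, F = 25, f = 45, h = 5.
Median ≈ 15 + ((62 − 25) / 45) × 5 = 19.1111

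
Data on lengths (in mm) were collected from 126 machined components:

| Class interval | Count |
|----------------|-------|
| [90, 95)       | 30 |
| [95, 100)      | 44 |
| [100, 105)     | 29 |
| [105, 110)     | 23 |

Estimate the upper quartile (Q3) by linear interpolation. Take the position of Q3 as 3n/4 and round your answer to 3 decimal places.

Cumulative frequencies: 30, 74, 103, 126
n = 126; position = 3n/4 = 94.5.
This falls in the class [100, 105): L = 100, F = 74, f = 29, h = 5.
Upper quartile ≈ 100 + ((94.5 − 74) / 29) × 5 = 103.5345

103.534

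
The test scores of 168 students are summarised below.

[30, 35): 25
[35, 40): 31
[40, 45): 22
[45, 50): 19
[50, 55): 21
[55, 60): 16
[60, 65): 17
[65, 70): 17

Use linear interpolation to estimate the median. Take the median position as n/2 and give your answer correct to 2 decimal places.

46.58

Cumulative frequencies: 25, 56, 78, 97, 118, 134, 151, 168
n = 168; position = n/2 = 84.
This falls in the class [45, 50): L = 45, F = 78, f = 19, h = 5.
Median ≈ 45 + ((84 − 78) / 19) × 5 = 46.5789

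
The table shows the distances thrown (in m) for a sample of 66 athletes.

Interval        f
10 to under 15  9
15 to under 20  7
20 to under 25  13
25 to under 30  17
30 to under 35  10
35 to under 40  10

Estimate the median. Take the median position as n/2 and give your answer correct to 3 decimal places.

26.176

Cumulative frequencies: 9, 16, 29, 46, 56, 66
n = 66; position = n/2 = 33.
This falls in the class 25 to under 30: L = 25, F = 29, f = 17, h = 5.
Median ≈ 25 + ((33 − 29) / 17) × 5 = 26.1765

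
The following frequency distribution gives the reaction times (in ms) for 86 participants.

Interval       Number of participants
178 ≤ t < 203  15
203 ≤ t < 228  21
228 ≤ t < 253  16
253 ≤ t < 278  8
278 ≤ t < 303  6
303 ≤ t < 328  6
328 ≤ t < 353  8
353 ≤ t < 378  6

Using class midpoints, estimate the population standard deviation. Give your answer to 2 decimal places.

55.06

Midpoints: 190.5, 215.5, 240.5, 265.5, 290.5, 315.5, 340.5, 365.5
n = 86, Σfm = 21908, mean = 254.7442
Σfm² = 5841611.5
Σf(m − x̄)² = Σfm² − (Σfm)²/n = 5841611.5 − 21908²/86 = 260675.8721
Population variance = 260675.8721 / 86 = 3031.1148
Standard deviation = √3031.1148 = 55.0556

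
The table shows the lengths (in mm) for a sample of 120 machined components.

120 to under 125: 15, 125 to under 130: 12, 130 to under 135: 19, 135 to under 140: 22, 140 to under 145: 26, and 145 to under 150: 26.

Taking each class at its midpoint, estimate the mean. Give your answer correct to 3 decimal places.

Midpoints: 122.5, 127.5, 132.5, 137.5, 142.5, 147.5
Σfm = 15×122.5 + 12×127.5 + 19×132.5 + 22×137.5 + 26×142.5 + 26×147.5 = 16450
n = Σf = 120
Mean = 16450 / 120 = 137.0833

137.083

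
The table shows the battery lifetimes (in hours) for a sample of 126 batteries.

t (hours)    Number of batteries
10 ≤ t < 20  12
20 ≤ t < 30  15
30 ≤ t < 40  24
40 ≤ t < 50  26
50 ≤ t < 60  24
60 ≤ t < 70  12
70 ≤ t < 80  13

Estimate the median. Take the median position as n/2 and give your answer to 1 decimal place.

44.6

Cumulative frequencies: 12, 27, 51, 77, 101, 113, 126
n = 126; position = n/2 = 63.
This falls in the class 40 ≤ t < 50: L = 40, F = 51, f = 26, h = 10.
Median ≈ 40 + ((63 − 51) / 26) × 10 = 44.6154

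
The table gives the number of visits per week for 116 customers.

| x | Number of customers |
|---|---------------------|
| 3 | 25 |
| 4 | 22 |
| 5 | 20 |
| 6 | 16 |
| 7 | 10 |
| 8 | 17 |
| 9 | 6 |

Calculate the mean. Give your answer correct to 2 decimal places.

Values: 3, 4, 5, 6, 7, 8, 9
Σfx = 25×3 + 22×4 + 20×5 + 16×6 + 10×7 + 17×8 + 6×9 = 619
n = Σf = 116
Mean = 619 / 116 = 5.3362

5.34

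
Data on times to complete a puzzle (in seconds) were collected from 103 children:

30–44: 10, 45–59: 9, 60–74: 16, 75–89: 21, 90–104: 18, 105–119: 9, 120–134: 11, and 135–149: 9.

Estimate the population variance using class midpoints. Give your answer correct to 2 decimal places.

Midpoints: 37, 52, 67, 82, 97, 112, 127, 142
n = 103, Σfm = 9061, mean = 87.9709
Σfm² = 892207
Σf(m − x̄)² = Σfm² − (Σfm)²/n = 892207 − 9061²/103 = 95102.9126
Population variance = 95102.9126 / 103 = 923.3292

923.33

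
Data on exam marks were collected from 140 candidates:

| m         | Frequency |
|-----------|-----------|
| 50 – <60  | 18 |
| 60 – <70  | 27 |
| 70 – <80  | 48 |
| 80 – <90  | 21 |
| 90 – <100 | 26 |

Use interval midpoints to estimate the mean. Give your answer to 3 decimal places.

Midpoints: 55, 65, 75, 85, 95
Σfm = 18×55 + 27×65 + 48×75 + 21×85 + 26×95 = 10600
n = Σf = 140
Mean = 10600 / 140 = 75.7143

75.714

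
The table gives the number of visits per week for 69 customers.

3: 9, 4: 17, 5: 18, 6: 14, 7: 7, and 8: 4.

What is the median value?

Cumulative frequencies: 9, 26, 44, 58, 65, 69
n = 69, so the median is the value in position (n+1)/2 = 35.
Position 35 falls at value 5.

5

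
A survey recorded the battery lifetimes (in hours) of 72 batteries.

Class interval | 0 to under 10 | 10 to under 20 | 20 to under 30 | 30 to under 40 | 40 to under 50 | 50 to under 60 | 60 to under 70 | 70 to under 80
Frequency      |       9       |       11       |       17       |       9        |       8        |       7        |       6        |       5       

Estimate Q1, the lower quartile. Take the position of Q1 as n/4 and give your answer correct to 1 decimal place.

Cumulative frequencies: 9, 20, 37, 46, 54, 61, 67, 72
n = 72; position = n/4 = 18.
This falls in the class 10 to under 20: L = 10, F = 9, f = 11, h = 10.
Lower quartile ≈ 10 + ((18 − 9) / 11) × 10 = 18.1818

18.2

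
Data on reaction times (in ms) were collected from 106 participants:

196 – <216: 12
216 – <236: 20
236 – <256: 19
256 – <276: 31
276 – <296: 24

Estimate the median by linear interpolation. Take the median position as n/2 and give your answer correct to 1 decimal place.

257.3

Cumulative frequencies: 12, 32, 51, 82, 106
n = 106; position = n/2 = 53.
This falls in the class 256 – <276: L = 256, F = 51, f = 31, h = 20.
Median ≈ 256 + ((53 − 51) / 31) × 20 = 257.2903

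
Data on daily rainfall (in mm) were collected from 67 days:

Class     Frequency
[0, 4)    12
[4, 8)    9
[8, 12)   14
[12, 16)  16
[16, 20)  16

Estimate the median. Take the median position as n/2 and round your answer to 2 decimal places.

Cumulative frequencies: 12, 21, 35, 51, 67
n = 67; position = n/2 = 33.5.
This falls in the class [8, 12): L = 8, F = 21, f = 14, h = 4.
Median ≈ 8 + ((33.5 − 21) / 14) × 4 = 11.5714

11.57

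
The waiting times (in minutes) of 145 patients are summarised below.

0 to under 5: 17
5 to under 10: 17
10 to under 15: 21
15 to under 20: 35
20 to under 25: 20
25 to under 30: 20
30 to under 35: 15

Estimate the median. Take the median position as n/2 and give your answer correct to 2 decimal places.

Cumulative frequencies: 17, 34, 55, 90, 110, 130, 145
n = 145; position = n/2 = 72.5.
This falls in the class 15 to under 20: L = 15, F = 55, f = 35, h = 5.
Median ≈ 15 + ((72.5 − 55) / 35) × 5 = 17.5000

17.50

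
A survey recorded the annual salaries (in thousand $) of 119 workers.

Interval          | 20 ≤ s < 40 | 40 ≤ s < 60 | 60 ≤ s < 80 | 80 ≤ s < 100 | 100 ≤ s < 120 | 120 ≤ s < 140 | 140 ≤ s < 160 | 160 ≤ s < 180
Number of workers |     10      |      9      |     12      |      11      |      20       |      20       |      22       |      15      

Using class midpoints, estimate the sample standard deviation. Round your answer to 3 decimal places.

42.887

Midpoints: 30, 50, 70, 90, 110, 130, 150, 170
n = 119, Σfm = 13230, mean = 111.1765
Σfm² = 1687900
Σf(m − x̄)² = Σfm² − (Σfm)²/n = 1687900 − 13230²/119 = 217035.2941
Sample variance = 217035.2941 / 118 = 1839.2822
Standard deviation = √1839.2822 = 42.8869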